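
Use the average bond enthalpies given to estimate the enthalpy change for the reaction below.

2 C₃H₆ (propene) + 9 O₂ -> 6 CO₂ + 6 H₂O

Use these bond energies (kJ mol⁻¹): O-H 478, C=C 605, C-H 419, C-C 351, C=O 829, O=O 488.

Bonds broken (reactants):
  C-C: 2 × 351 = 702
  C-H: 12 × 419 = 5028
  C=C: 2 × 605 = 1210
  O=O: 9 × 488 = 4392
  Σ(broken) = 11332 kJ
Bonds formed (products):
  C=O: 12 × 829 = 9948
  O-H: 12 × 478 = 5736
  Σ(formed) = 15684 kJ
ΔH = Σ(broken) − Σ(formed) = 11332 − 15684 = −4352 kJ

ΔH ≈ −4352 kJ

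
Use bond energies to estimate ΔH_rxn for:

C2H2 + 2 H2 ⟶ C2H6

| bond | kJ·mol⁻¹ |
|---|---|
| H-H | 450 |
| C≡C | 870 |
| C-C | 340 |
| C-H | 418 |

ΔH ≈ −242 kJ

Bonds broken (reactants):
  C≡C: 1 × 870 = 870
  C-H: 2 × 418 = 836
  H-H: 2 × 450 = 900
  Σ(broken) = 2606 kJ
Bonds formed (products):
  C-C: 1 × 340 = 340
  C-H: 6 × 418 = 2508
  Σ(formed) = 2848 kJ
ΔH = Σ(broken) − Σ(formed) = 2606 − 2848 = −242 kJ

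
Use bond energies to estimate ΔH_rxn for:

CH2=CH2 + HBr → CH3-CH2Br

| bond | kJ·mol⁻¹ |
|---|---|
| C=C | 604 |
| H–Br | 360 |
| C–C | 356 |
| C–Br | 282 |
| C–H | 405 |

Bonds broken (reactants):
  C–H: 4 × 405 = 1620
  C=C: 1 × 604 = 604
  H–Br: 1 × 360 = 360
  Σ(broken) = 2584 kJ
Bonds formed (products):
  C–Br: 1 × 282 = 282
  C–C: 1 × 356 = 356
  C–H: 5 × 405 = 2025
  Σ(formed) = 2663 kJ
ΔH = Σ(broken) − Σ(formed) = 2584 − 2663 = −79 kJ

ΔH ≈ −79 kJ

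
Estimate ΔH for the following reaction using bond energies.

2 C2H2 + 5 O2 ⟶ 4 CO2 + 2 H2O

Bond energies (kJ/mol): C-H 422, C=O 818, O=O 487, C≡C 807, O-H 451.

ΔH ≈ −2611 kJ

Bonds broken (reactants):
  C≡C: 2 × 807 = 1614
  C-H: 4 × 422 = 1688
  O=O: 5 × 487 = 2435
  Σ(broken) = 5737 kJ
Bonds formed (products):
  C=O: 8 × 818 = 6544
  O-H: 4 × 451 = 1804
  Σ(formed) = 8348 kJ
ΔH = Σ(broken) − Σ(formed) = 5737 − 8348 = −2611 kJ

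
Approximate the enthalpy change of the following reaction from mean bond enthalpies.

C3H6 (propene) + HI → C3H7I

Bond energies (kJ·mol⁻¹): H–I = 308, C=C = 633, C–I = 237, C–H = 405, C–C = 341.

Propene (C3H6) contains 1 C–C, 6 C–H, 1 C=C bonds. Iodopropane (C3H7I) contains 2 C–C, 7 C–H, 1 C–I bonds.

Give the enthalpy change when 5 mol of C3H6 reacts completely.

Bonds broken (reactants):
  C–C: 1 × 341 = 341
  C–H: 6 × 405 = 2430
  C=C: 1 × 633 = 633
  H–I: 1 × 308 = 308
  Σ(broken) = 3712 kJ
Bonds formed (products):
  C–C: 2 × 341 = 682
  C–H: 7 × 405 = 2835
  C–I: 1 × 237 = 237
  Σ(formed) = 3754 kJ
ΔH = Σ(broken) − Σ(formed) = 3712 − 3754 = −42 kJ
For 5× the reaction as written: 5 × (−42) = −210 kJ

ΔH = −210 kJ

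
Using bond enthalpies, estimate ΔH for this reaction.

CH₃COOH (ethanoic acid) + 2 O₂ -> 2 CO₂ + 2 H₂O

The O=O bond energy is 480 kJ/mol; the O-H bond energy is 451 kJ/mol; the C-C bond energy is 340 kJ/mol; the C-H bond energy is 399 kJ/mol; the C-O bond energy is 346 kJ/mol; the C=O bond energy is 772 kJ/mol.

Bonds broken (reactants):
  C-C: 1 × 340 = 340
  C-H: 3 × 399 = 1197
  C-O: 1 × 346 = 346
  C=O: 1 × 772 = 772
  O-H: 1 × 451 = 451
  O=O: 2 × 480 = 960
  Σ(broken) = 4066 kJ
Bonds formed (products):
  C=O: 4 × 772 = 3088
  O-H: 4 × 451 = 1804
  Σ(formed) = 4892 kJ
ΔH = Σ(broken) − Σ(formed) = 4066 − 4892 = −826 kJ

ΔH ≈ −826 kJ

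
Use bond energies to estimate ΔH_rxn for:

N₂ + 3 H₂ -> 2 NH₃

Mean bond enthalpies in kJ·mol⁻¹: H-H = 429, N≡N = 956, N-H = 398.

ΔH ≈ −145 kJ

Bonds broken (reactants):
  H-H: 3 × 429 = 1287
  N≡N: 1 × 956 = 956
  Σ(broken) = 2243 kJ
Bonds formed (products):
  N-H: 6 × 398 = 2388
  Σ(formed) = 2388 kJ
ΔH = Σ(broken) − Σ(formed) = 2243 − 2388 = −145 kJ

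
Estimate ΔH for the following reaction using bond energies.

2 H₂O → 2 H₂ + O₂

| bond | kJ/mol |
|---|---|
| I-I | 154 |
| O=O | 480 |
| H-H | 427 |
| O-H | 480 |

ΔH ≈ +586 kJ

Bonds broken (reactants):
  O-H: 4 × 480 = 1920
  Σ(broken) = 1920 kJ
Bonds formed (products):
  H-H: 2 × 427 = 854
  O=O: 1 × 480 = 480
  Σ(formed) = 1334 kJ
ΔH = Σ(broken) − Σ(formed) = 1920 − 1334 = +586 kJ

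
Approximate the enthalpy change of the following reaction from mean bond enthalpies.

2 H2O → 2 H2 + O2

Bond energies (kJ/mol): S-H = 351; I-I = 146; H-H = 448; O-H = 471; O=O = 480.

ΔH ≈ +508 kJ

Bonds broken (reactants):
  O-H: 4 × 471 = 1884
  Σ(broken) = 1884 kJ
Bonds formed (products):
  H-H: 2 × 448 = 896
  O=O: 1 × 480 = 480
  Σ(formed) = 1376 kJ
ΔH = Σ(broken) − Σ(formed) = 1884 − 1376 = +508 kJ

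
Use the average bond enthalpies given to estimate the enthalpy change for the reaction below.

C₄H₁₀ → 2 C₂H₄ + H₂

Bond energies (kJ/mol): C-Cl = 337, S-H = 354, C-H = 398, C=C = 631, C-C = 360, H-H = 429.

ΔH ≈ +185 kJ

Bonds broken (reactants):
  C-C: 3 × 360 = 1080
  C-H: 10 × 398 = 3980
  Σ(broken) = 5060 kJ
Bonds formed (products):
  C-H: 8 × 398 = 3184
  C=C: 2 × 631 = 1262
  H-H: 1 × 429 = 429
  Σ(formed) = 4875 kJ
ΔH = Σ(broken) − Σ(formed) = 5060 − 4875 = +185 kJ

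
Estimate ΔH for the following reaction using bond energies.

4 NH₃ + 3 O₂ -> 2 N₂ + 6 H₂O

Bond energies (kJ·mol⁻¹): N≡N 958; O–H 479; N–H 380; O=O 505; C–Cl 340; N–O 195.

Bonds broken (reactants):
  N–H: 12 × 380 = 4560
  O=O: 3 × 505 = 1515
  Σ(broken) = 6075 kJ
Bonds formed (products):
  N≡N: 2 × 958 = 1916
  O–H: 12 × 479 = 5748
  Σ(formed) = 7664 kJ
ΔH = Σ(broken) − Σ(formed) = 6075 − 7664 = −1589 kJ

ΔH ≈ −1589 kJ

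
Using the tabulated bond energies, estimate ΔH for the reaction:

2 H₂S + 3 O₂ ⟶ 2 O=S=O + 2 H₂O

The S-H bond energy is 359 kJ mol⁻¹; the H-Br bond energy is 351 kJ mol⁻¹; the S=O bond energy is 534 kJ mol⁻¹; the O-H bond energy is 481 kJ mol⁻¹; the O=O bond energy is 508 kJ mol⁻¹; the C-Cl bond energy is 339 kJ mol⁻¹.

ΔH ≈ −1100 kJ

Bonds broken (reactants):
  O=O: 3 × 508 = 1524
  S-H: 4 × 359 = 1436
  Σ(broken) = 2960 kJ
Bonds formed (products):
  O-H: 4 × 481 = 1924
  S=O: 4 × 534 = 2136
  Σ(formed) = 4060 kJ
ΔH = Σ(broken) − Σ(formed) = 2960 − 4060 = −1100 kJ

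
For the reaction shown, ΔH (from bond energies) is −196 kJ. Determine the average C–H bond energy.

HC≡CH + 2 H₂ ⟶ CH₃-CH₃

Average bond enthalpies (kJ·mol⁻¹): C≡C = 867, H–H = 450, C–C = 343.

D(C–H) ≈ 405 kJ/mol

Let D be the C–H bond energy.
Σ(broken) = 1×867 + 2×D + 2×450 = 1767 + 2D
Σ(formed) = 1×343 + 6×D = 343 + 6D
ΔH = Σ(broken) − Σ(formed) = (1767 + 2D) − (343 + 6D) = +1424 − 4D
Setting this equal to −196 kJ gives 4D = 1620, so D = 405 kJ/mol.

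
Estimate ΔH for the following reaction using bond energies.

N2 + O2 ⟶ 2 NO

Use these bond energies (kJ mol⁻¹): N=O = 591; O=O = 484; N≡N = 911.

Bonds broken (reactants):
  N≡N: 1 × 911 = 911
  O=O: 1 × 484 = 484
  Σ(broken) = 1395 kJ
Bonds formed (products):
  N=O: 2 × 591 = 1182
  Σ(formed) = 1182 kJ
ΔH = Σ(broken) − Σ(formed) = 1395 − 1182 = +213 kJ

ΔH ≈ +213 kJ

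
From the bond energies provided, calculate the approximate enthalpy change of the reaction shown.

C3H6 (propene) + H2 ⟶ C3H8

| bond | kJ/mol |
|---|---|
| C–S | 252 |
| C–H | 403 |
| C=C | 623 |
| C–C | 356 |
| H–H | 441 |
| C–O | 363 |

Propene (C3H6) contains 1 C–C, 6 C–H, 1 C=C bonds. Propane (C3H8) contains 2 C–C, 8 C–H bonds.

ΔH ≈ −98 kJ

Bonds broken (reactants):
  C–C: 1 × 356 = 356
  C–H: 6 × 403 = 2418
  C=C: 1 × 623 = 623
  H–H: 1 × 441 = 441
  Σ(broken) = 3838 kJ
Bonds formed (products):
  C–C: 2 × 356 = 712
  C–H: 8 × 403 = 3224
  Σ(formed) = 3936 kJ
ΔH = Σ(broken) − Σ(formed) = 3838 − 3936 = −98 kJ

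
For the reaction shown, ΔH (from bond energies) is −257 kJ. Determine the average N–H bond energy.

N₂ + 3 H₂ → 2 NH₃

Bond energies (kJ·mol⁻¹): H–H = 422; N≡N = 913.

D(N–H) ≈ 406 kJ/mol

Let D be the N–H bond energy.
Σ(broken) = 3×422 + 1×913 = 2179
Σ(formed) = 6×D = 6D
ΔH = Σ(broken) − Σ(formed) = (2179) − (6D) = +2179 − 6D
Setting this equal to −257 kJ gives 6D = 2436, so D = 406 kJ/mol.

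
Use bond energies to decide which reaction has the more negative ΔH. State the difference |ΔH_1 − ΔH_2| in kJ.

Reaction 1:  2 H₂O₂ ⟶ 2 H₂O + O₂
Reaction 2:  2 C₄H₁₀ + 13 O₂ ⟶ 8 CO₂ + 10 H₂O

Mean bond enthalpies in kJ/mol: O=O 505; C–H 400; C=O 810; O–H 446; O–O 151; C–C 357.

Reaction 1:
  Bonds broken (reactants):
    O–H: 4 × 446 = 1784
    O–O: 2 × 151 = 302
    Σ(broken) = 2086 kJ
  Bonds formed (products):
    O–H: 4 × 446 = 1784
    O=O: 1 × 505 = 505
    Σ(formed) = 2289 kJ
  ΔH_1 = 2086 − 2289 = −203 kJ
Reaction 2:
  Bonds broken (reactants):
    C–C: 6 × 357 = 2142
    C–H: 20 × 400 = 8000
    O=O: 13 × 505 = 6565
    Σ(broken) = 16707 kJ
  Bonds formed (products):
    C=O: 16 × 810 = 12960
    O–H: 20 × 446 = 8920
    Σ(formed) = 21880 kJ
  ΔH_2 = 16707 − 21880 = −5173 kJ
ΔH_1 − ΔH_2 = +4970 kJ, so reaction 2 has the more negative ΔH; |ΔH_1 − ΔH_2| = 4970 kJ.

Reaction 2, by 4970 kJ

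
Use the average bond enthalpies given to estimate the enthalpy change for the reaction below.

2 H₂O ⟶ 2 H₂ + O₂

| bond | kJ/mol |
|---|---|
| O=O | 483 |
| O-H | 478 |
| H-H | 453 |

ΔH ≈ +523 kJ

Bonds broken (reactants):
  O-H: 4 × 478 = 1912
  Σ(broken) = 1912 kJ
Bonds formed (products):
  H-H: 2 × 453 = 906
  O=O: 1 × 483 = 483
  Σ(formed) = 1389 kJ
ΔH = Σ(broken) − Σ(formed) = 1912 − 1389 = +523 kJ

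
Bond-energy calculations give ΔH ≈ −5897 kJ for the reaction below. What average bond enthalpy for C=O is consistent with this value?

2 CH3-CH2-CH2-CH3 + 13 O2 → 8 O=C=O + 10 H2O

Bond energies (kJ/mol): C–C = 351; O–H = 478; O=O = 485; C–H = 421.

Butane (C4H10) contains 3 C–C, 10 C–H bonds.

Let D be the C=O bond energy.
Σ(broken) = 6×351 + 20×421 + 13×485 = 16831
Σ(formed) = 16×D + 20×478 = 9560 + 16D
ΔH = Σ(broken) − Σ(formed) = (16831) − (9560 + 16D) = +7271 − 16D
Setting this equal to −5897 kJ gives 16D = 13168, so D = 823 kJ/mol.

D(C=O) ≈ 823 kJ/mol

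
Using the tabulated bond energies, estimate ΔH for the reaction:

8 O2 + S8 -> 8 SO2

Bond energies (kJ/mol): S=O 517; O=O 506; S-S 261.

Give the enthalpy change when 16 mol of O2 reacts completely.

ΔH = −4272 kJ

Bonds broken (reactants):
  O=O: 8 × 506 = 4048
  S-S: 8 × 261 = 2088
  Σ(broken) = 6136 kJ
Bonds formed (products):
  S=O: 16 × 517 = 8272
  Σ(formed) = 8272 kJ
ΔH = Σ(broken) − Σ(formed) = 6136 − 8272 = −2136 kJ
For 2× the reaction as written: 2 × (−2136) = −4272 kJ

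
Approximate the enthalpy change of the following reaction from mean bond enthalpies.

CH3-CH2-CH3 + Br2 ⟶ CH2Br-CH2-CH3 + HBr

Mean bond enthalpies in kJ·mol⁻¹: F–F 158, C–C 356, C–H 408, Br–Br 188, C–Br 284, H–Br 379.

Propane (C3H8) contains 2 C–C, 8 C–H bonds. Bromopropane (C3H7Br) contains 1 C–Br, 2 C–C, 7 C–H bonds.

ΔH ≈ −67 kJ

Bonds broken (reactants):
  Br–Br: 1 × 188 = 188
  C–C: 2 × 356 = 712
  C–H: 8 × 408 = 3264
  Σ(broken) = 4164 kJ
Bonds formed (products):
  C–Br: 1 × 284 = 284
  C–C: 2 × 356 = 712
  C–H: 7 × 408 = 2856
  H–Br: 1 × 379 = 379
  Σ(formed) = 4231 kJ
ΔH = Σ(broken) − Σ(formed) = 4164 − 4231 = −67 kJ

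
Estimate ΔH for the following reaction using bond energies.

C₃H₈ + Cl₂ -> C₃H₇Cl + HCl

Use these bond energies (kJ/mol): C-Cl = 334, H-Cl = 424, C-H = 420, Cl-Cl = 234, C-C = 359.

ΔH ≈ −104 kJ

Bonds broken (reactants):
  C-C: 2 × 359 = 718
  C-H: 8 × 420 = 3360
  Cl-Cl: 1 × 234 = 234
  Σ(broken) = 4312 kJ
Bonds formed (products):
  C-C: 2 × 359 = 718
  C-Cl: 1 × 334 = 334
  C-H: 7 × 420 = 2940
  H-Cl: 1 × 424 = 424
  Σ(formed) = 4416 kJ
ΔH = Σ(broken) − Σ(formed) = 4312 − 4416 = −104 kJ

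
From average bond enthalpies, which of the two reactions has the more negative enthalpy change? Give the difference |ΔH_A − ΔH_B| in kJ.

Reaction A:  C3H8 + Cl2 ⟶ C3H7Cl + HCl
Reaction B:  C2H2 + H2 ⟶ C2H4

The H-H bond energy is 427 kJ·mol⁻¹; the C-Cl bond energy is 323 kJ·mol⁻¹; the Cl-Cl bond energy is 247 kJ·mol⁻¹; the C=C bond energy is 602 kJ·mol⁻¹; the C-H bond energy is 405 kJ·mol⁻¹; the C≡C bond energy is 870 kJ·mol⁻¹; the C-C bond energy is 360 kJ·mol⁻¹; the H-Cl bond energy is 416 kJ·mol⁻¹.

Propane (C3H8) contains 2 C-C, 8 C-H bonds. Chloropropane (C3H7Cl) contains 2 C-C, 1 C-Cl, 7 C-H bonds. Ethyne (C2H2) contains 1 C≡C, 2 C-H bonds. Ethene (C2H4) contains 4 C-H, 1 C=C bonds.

Reaction B, by 28 kJ

Reaction A:
  Bonds broken (reactants):
    C-C: 2 × 360 = 720
    C-H: 8 × 405 = 3240
    Cl-Cl: 1 × 247 = 247
    Σ(broken) = 4207 kJ
  Bonds formed (products):
    C-C: 2 × 360 = 720
    C-Cl: 1 × 323 = 323
    C-H: 7 × 405 = 2835
    H-Cl: 1 × 416 = 416
    Σ(formed) = 4294 kJ
  ΔH_A = 4207 − 4294 = −87 kJ
Reaction B:
  Bonds broken (reactants):
    C≡C: 1 × 870 = 870
    C-H: 2 × 405 = 810
    H-H: 1 × 427 = 427
    Σ(broken) = 2107 kJ
  Bonds formed (products):
    C-H: 4 × 405 = 1620
    C=C: 1 × 602 = 602
    Σ(formed) = 2222 kJ
  ΔH_B = 2107 − 2222 = −115 kJ
ΔH_A − ΔH_B = +28 kJ, so reaction B has the more negative ΔH; |ΔH_A − ΔH_B| = 28 kJ.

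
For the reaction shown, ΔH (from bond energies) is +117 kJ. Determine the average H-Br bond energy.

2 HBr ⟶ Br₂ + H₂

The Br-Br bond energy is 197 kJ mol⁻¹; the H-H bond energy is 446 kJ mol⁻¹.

Let D be the H-Br bond energy.
Σ(broken) = 2×D = 2D
Σ(formed) = 1×197 + 1×446 = 643
ΔH = Σ(broken) − Σ(formed) = (2D) − (643) = −643 + 2D
Setting this equal to +117 kJ gives 2D = 760, so D = 380 kJ/mol.

D(H-Br) ≈ 380 kJ/mol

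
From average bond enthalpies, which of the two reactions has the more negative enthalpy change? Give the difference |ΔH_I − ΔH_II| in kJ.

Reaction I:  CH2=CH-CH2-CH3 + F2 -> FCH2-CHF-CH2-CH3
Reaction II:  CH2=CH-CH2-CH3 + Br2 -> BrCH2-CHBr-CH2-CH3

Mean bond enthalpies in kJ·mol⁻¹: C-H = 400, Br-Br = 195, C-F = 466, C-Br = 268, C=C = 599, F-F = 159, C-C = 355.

Reaction I, by 432 kJ

Reaction I:
  Bonds broken (reactants):
    C-C: 2 × 355 = 710
    C-H: 8 × 400 = 3200
    C=C: 1 × 599 = 599
    F-F: 1 × 159 = 159
    Σ(broken) = 4668 kJ
  Bonds formed (products):
    C-C: 3 × 355 = 1065
    C-F: 2 × 466 = 932
    C-H: 8 × 400 = 3200
    Σ(formed) = 5197 kJ
  ΔH_I = 4668 − 5197 = −529 kJ
Reaction II:
  Bonds broken (reactants):
    Br-Br: 1 × 195 = 195
    C-C: 2 × 355 = 710
    C-H: 8 × 400 = 3200
    C=C: 1 × 599 = 599
    Σ(broken) = 4704 kJ
  Bonds formed (products):
    C-Br: 2 × 268 = 536
    C-C: 3 × 355 = 1065
    C-H: 8 × 400 = 3200
    Σ(formed) = 4801 kJ
  ΔH_II = 4704 − 4801 = −97 kJ
ΔH_I − ΔH_II = −432 kJ, so reaction I has the more negative ΔH; |ΔH_I − ΔH_II| = 432 kJ.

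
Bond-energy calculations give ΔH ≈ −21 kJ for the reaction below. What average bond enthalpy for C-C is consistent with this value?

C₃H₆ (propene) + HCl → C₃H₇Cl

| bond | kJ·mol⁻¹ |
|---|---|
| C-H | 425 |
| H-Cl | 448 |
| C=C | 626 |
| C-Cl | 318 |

D(C-C) ≈ 352 kJ/mol

Let D be the C-C bond energy.
Σ(broken) = 1×D + 6×425 + 1×626 + 1×448 = 3624 + D
Σ(formed) = 2×D + 1×318 + 7×425 = 3293 + 2D
ΔH = Σ(broken) − Σ(formed) = (3624 + D) − (3293 + 2D) = +331 − D
Setting this equal to −21 kJ gives D = 352 kJ/mol.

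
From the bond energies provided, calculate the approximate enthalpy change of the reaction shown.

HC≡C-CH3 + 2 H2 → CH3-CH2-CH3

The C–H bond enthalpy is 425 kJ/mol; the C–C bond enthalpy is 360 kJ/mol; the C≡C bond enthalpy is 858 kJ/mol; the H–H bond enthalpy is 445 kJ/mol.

ΔH ≈ −312 kJ

Bonds broken (reactants):
  C≡C: 1 × 858 = 858
  C–C: 1 × 360 = 360
  C–H: 4 × 425 = 1700
  H–H: 2 × 445 = 890
  Σ(broken) = 3808 kJ
Bonds formed (products):
  C–C: 2 × 360 = 720
  C–H: 8 × 425 = 3400
  Σ(formed) = 4120 kJ
ΔH = Σ(broken) − Σ(formed) = 3808 − 4120 = −312 kJ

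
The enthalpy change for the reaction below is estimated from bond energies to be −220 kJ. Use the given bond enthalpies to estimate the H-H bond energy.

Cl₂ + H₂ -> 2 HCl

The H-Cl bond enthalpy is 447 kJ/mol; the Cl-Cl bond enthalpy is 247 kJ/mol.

Let D be the H-H bond energy.
Σ(broken) = 1×247 + 1×D = 247 + D
Σ(formed) = 2×447 = 894
ΔH = Σ(broken) − Σ(formed) = (247 + D) − (894) = −647 + D
Setting this equal to −220 kJ gives D = 427 kJ/mol.

D(H-H) ≈ 427 kJ/mol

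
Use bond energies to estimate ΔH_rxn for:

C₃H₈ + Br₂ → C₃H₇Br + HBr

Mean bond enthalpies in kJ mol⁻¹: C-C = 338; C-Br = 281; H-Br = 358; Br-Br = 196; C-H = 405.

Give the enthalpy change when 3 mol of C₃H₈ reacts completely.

Bonds broken (reactants):
  Br-Br: 1 × 196 = 196
  C-C: 2 × 338 = 676
  C-H: 8 × 405 = 3240
  Σ(broken) = 4112 kJ
Bonds formed (products):
  C-Br: 1 × 281 = 281
  C-C: 2 × 338 = 676
  C-H: 7 × 405 = 2835
  H-Br: 1 × 358 = 358
  Σ(formed) = 4150 kJ
ΔH = Σ(broken) − Σ(formed) = 4112 − 4150 = −38 kJ
For 3× the reaction as written: 3 × (−38) = −114 kJ

ΔH = −114 kJ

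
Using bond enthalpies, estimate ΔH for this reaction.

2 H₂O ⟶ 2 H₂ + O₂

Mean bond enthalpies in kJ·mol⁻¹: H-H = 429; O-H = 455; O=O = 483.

Bonds broken (reactants):
  O-H: 4 × 455 = 1820
  Σ(broken) = 1820 kJ
Bonds formed (products):
  H-H: 2 × 429 = 858
  O=O: 1 × 483 = 483
  Σ(formed) = 1341 kJ
ΔH = Σ(broken) − Σ(formed) = 1820 − 1341 = +479 kJ

ΔH ≈ +479 kJ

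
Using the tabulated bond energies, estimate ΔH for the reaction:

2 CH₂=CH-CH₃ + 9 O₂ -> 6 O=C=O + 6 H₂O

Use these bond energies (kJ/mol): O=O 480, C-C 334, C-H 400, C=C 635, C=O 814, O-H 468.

Bonds broken (reactants):
  C-C: 2 × 334 = 668
  C-H: 12 × 400 = 4800
  C=C: 2 × 635 = 1270
  O=O: 9 × 480 = 4320
  Σ(broken) = 11058 kJ
Bonds formed (products):
  C=O: 12 × 814 = 9768
  O-H: 12 × 468 = 5616
  Σ(formed) = 15384 kJ
ΔH = Σ(broken) − Σ(formed) = 11058 − 15384 = −4326 kJ

ΔH ≈ −4326 kJ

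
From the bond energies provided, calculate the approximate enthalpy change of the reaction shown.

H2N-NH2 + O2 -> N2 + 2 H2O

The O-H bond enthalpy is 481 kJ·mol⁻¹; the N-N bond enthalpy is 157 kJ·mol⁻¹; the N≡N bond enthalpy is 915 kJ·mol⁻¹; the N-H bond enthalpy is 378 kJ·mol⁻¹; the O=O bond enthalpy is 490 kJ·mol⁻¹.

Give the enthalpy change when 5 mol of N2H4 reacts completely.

ΔH = −3400 kJ

Bonds broken (reactants):
  N-H: 4 × 378 = 1512
  N-N: 1 × 157 = 157
  O=O: 1 × 490 = 490
  Σ(broken) = 2159 kJ
Bonds formed (products):
  N≡N: 1 × 915 = 915
  O-H: 4 × 481 = 1924
  Σ(formed) = 2839 kJ
ΔH = Σ(broken) − Σ(formed) = 2159 − 2839 = −680 kJ
For 5× the reaction as written: 5 × (−680) = −3400 kJ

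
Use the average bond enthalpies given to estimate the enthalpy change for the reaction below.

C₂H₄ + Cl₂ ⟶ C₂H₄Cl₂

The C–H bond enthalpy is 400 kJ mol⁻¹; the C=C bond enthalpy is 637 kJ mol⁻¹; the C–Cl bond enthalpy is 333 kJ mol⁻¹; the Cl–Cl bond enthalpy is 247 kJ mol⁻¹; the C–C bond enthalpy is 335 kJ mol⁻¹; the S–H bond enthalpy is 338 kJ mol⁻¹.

ΔH ≈ −117 kJ

Bonds broken (reactants):
  C–H: 4 × 400 = 1600
  C=C: 1 × 637 = 637
  Cl–Cl: 1 × 247 = 247
  Σ(broken) = 2484 kJ
Bonds formed (products):
  C–C: 1 × 335 = 335
  C–Cl: 2 × 333 = 666
  C–H: 4 × 400 = 1600
  Σ(formed) = 2601 kJ
ΔH = Σ(broken) − Σ(formed) = 2484 − 2601 = −117 kJ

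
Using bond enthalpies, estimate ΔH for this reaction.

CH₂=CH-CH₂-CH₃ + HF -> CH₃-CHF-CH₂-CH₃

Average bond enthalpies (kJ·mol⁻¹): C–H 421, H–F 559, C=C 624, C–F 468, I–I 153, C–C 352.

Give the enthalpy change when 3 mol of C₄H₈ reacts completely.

ΔH = −174 kJ

Bonds broken (reactants):
  C–C: 2 × 352 = 704
  C–H: 8 × 421 = 3368
  C=C: 1 × 624 = 624
  H–F: 1 × 559 = 559
  Σ(broken) = 5255 kJ
Bonds formed (products):
  C–C: 3 × 352 = 1056
  C–F: 1 × 468 = 468
  C–H: 9 × 421 = 3789
  Σ(formed) = 5313 kJ
ΔH = Σ(broken) − Σ(formed) = 5255 − 5313 = −58 kJ
For 3× the reaction as written: 3 × (−58) = −174 kJ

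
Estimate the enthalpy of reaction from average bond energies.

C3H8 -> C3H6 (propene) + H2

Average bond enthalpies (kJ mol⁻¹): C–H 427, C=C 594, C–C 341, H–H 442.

Bonds broken (reactants):
  C–C: 2 × 341 = 682
  C–H: 8 × 427 = 3416
  Σ(broken) = 4098 kJ
Bonds formed (products):
  C–C: 1 × 341 = 341
  C–H: 6 × 427 = 2562
  C=C: 1 × 594 = 594
  H–H: 1 × 442 = 442
  Σ(formed) = 3939 kJ
ΔH = Σ(broken) − Σ(formed) = 4098 − 3939 = +159 kJ

ΔH ≈ +159 kJ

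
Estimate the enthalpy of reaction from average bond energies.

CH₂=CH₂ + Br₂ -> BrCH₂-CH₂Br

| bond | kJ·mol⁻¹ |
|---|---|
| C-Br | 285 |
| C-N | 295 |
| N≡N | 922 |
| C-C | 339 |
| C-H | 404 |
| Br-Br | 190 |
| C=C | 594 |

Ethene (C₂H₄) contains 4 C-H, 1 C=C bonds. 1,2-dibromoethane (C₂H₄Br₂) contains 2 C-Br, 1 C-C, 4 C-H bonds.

Bonds broken (reactants):
  Br-Br: 1 × 190 = 190
  C-H: 4 × 404 = 1616
  C=C: 1 × 594 = 594
  Σ(broken) = 2400 kJ
Bonds formed (products):
  C-Br: 2 × 285 = 570
  C-C: 1 × 339 = 339
  C-H: 4 × 404 = 1616
  Σ(formed) = 2525 kJ
ΔH = Σ(broken) − Σ(formed) = 2400 − 2525 = −125 kJ

ΔH ≈ −125 kJ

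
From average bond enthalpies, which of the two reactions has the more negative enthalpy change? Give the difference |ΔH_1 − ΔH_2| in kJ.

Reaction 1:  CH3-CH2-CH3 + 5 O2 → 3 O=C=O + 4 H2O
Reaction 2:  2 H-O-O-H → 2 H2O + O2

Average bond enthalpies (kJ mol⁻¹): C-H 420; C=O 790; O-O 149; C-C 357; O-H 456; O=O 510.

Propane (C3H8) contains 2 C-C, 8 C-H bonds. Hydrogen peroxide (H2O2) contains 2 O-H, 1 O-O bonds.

Reaction 1, by 1552 kJ

Reaction 1:
  Bonds broken (reactants):
    C-C: 2 × 357 = 714
    C-H: 8 × 420 = 3360
    O=O: 5 × 510 = 2550
    Σ(broken) = 6624 kJ
  Bonds formed (products):
    C=O: 6 × 790 = 4740
    O-H: 8 × 456 = 3648
    Σ(formed) = 8388 kJ
  ΔH_1 = 6624 − 8388 = −1764 kJ
Reaction 2:
  Bonds broken (reactants):
    O-H: 4 × 456 = 1824
    O-O: 2 × 149 = 298
    Σ(broken) = 2122 kJ
  Bonds formed (products):
    O-H: 4 × 456 = 1824
    O=O: 1 × 510 = 510
    Σ(formed) = 2334 kJ
  ΔH_2 = 2122 − 2334 = −212 kJ
ΔH_1 − ΔH_2 = −1552 kJ, so reaction 1 has the more negative ΔH; |ΔH_1 − ΔH_2| = 1552 kJ.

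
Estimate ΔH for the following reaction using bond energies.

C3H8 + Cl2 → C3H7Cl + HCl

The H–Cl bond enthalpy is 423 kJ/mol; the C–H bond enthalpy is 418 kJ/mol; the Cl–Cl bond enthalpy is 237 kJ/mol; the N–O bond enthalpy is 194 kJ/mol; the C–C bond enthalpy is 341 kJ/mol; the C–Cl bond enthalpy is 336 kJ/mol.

ΔH ≈ −104 kJ

Bonds broken (reactants):
  C–C: 2 × 341 = 682
  C–H: 8 × 418 = 3344
  Cl–Cl: 1 × 237 = 237
  Σ(broken) = 4263 kJ
Bonds formed (products):
  C–C: 2 × 341 = 682
  C–Cl: 1 × 336 = 336
  C–H: 7 × 418 = 2926
  H–Cl: 1 × 423 = 423
  Σ(formed) = 4367 kJ
ΔH = Σ(broken) − Σ(formed) = 4263 − 4367 = −104 kJ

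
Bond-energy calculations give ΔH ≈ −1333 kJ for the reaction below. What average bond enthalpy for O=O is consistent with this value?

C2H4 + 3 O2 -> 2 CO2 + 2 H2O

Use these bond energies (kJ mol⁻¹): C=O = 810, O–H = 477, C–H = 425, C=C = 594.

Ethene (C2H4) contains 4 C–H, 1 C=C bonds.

D(O=O) ≈ 507 kJ/mol

Let D be the O=O bond energy.
Σ(broken) = 4×425 + 1×594 + 3×D = 2294 + 3D
Σ(formed) = 4×810 + 4×477 = 5148
ΔH = Σ(broken) − Σ(formed) = (2294 + 3D) − (5148) = −2854 + 3D
Setting this equal to −1333 kJ gives 3D = 1521, so D = 507 kJ/mol.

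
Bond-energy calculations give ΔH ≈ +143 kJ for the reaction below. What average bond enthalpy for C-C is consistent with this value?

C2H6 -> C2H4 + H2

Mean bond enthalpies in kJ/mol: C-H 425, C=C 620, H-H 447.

Let D be the C-C bond energy.
Σ(broken) = 1×D + 6×425 = 2550 + D
Σ(formed) = 4×425 + 1×620 + 1×447 = 2767
ΔH = Σ(broken) − Σ(formed) = (2550 + D) − (2767) = −217 + D
Setting this equal to +143 kJ gives D = 360 kJ/mol.

D(C-C) ≈ 360 kJ/mol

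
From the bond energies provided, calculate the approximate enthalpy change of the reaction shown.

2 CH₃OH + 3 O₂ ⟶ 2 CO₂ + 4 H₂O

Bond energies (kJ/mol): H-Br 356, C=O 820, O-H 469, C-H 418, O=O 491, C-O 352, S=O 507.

ΔH ≈ −1409 kJ

Bonds broken (reactants):
  C-H: 6 × 418 = 2508
  C-O: 2 × 352 = 704
  O-H: 2 × 469 = 938
  O=O: 3 × 491 = 1473
  Σ(broken) = 5623 kJ
Bonds formed (products):
  C=O: 4 × 820 = 3280
  O-H: 8 × 469 = 3752
  Σ(formed) = 7032 kJ
ΔH = Σ(broken) − Σ(formed) = 5623 − 7032 = −1409 kJ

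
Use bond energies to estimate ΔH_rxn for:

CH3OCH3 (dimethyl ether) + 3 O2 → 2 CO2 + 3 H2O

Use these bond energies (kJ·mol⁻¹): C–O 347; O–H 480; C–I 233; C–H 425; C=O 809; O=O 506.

Bonds broken (reactants):
  C–H: 6 × 425 = 2550
  C–O: 2 × 347 = 694
  O=O: 3 × 506 = 1518
  Σ(broken) = 4762 kJ
Bonds formed (products):
  C=O: 4 × 809 = 3236
  O–H: 6 × 480 = 2880
  Σ(formed) = 6116 kJ
ΔH = Σ(broken) − Σ(formed) = 4762 − 6116 = −1354 kJ

ΔH ≈ −1354 kJ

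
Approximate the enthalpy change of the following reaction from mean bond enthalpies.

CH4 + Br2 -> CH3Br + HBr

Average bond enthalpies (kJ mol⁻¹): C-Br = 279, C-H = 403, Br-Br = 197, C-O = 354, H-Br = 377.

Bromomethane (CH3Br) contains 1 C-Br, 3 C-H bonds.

ΔH ≈ −56 kJ

Bonds broken (reactants):
  Br-Br: 1 × 197 = 197
  C-H: 4 × 403 = 1612
  Σ(broken) = 1809 kJ
Bonds formed (products):
  C-Br: 1 × 279 = 279
  C-H: 3 × 403 = 1209
  H-Br: 1 × 377 = 377
  Σ(formed) = 1865 kJ
ΔH = Σ(broken) − Σ(formed) = 1809 − 1865 = −56 kJ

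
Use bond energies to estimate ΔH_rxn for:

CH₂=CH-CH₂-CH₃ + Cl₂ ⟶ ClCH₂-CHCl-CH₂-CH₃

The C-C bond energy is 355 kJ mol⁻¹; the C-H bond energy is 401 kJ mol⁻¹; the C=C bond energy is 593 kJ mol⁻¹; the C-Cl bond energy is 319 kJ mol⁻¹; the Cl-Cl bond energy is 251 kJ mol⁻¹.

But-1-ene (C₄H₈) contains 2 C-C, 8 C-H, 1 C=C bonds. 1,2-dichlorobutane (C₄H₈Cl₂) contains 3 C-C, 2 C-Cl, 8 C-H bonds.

Bonds broken (reactants):
  C-C: 2 × 355 = 710
  C-H: 8 × 401 = 3208
  C=C: 1 × 593 = 593
  Cl-Cl: 1 × 251 = 251
  Σ(broken) = 4762 kJ
Bonds formed (products):
  C-C: 3 × 355 = 1065
  C-Cl: 2 × 319 = 638
  C-H: 8 × 401 = 3208
  Σ(formed) = 4911 kJ
ΔH = Σ(broken) − Σ(formed) = 4762 − 4911 = −149 kJ

ΔH ≈ −149 kJ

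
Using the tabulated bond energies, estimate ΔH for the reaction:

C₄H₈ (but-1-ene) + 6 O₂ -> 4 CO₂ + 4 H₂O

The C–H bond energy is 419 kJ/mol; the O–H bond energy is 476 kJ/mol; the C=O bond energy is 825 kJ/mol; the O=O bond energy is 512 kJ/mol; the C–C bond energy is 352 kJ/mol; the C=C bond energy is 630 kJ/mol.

Bonds broken (reactants):
  C–C: 2 × 352 = 704
  C–H: 8 × 419 = 3352
  C=C: 1 × 630 = 630
  O=O: 6 × 512 = 3072
  Σ(broken) = 7758 kJ
Bonds formed (products):
  C=O: 8 × 825 = 6600
  O–H: 8 × 476 = 3808
  Σ(formed) = 10408 kJ
ΔH = Σ(broken) − Σ(formed) = 7758 − 10408 = −2650 kJ

ΔH ≈ −2650 kJ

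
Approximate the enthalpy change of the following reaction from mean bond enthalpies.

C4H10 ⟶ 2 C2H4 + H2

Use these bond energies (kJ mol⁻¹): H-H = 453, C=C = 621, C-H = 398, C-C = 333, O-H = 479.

ΔH ≈ +100 kJ

Bonds broken (reactants):
  C-C: 3 × 333 = 999
  C-H: 10 × 398 = 3980
  Σ(broken) = 4979 kJ
Bonds formed (products):
  C-H: 8 × 398 = 3184
  C=C: 2 × 621 = 1242
  H-H: 1 × 453 = 453
  Σ(formed) = 4879 kJ
ΔH = Σ(broken) − Σ(formed) = 4979 − 4879 = +100 kJ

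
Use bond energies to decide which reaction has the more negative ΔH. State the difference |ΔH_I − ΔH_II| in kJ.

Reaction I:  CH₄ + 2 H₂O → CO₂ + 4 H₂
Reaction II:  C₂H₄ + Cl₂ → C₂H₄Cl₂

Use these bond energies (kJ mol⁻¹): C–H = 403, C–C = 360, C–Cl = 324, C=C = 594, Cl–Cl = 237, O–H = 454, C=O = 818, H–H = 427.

Reaction II, by 261 kJ

Reaction I:
  Bonds broken (reactants):
    C–H: 4 × 403 = 1612
    O–H: 4 × 454 = 1816
    Σ(broken) = 3428 kJ
  Bonds formed (products):
    C=O: 2 × 818 = 1636
    H–H: 4 × 427 = 1708
    Σ(formed) = 3344 kJ
  ΔH_I = 3428 − 3344 = +84 kJ
Reaction II:
  Bonds broken (reactants):
    C–H: 4 × 403 = 1612
    C=C: 1 × 594 = 594
    Cl–Cl: 1 × 237 = 237
    Σ(broken) = 2443 kJ
  Bonds formed (products):
    C–C: 1 × 360 = 360
    C–Cl: 2 × 324 = 648
    C–H: 4 × 403 = 1612
    Σ(formed) = 2620 kJ
  ΔH_II = 2443 − 2620 = −177 kJ
ΔH_I − ΔH_II = +261 kJ, so reaction II has the more negative ΔH; |ΔH_I − ΔH_II| = 261 kJ.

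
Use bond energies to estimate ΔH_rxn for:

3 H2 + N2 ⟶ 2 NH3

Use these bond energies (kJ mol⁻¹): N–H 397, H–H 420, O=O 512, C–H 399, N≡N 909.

Bonds broken (reactants):
  H–H: 3 × 420 = 1260
  N≡N: 1 × 909 = 909
  Σ(broken) = 2169 kJ
Bonds formed (products):
  N–H: 6 × 397 = 2382
  Σ(formed) = 2382 kJ
ΔH = Σ(broken) − Σ(formed) = 2169 − 2382 = −213 kJ

ΔH ≈ −213 kJ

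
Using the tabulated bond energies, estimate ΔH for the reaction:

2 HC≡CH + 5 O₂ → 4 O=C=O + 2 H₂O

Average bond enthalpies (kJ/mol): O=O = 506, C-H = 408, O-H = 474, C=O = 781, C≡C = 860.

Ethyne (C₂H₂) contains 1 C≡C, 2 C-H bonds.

ΔH ≈ −2262 kJ

Bonds broken (reactants):
  C≡C: 2 × 860 = 1720
  C-H: 4 × 408 = 1632
  O=O: 5 × 506 = 2530
  Σ(broken) = 5882 kJ
Bonds formed (products):
  C=O: 8 × 781 = 6248
  O-H: 4 × 474 = 1896
  Σ(formed) = 8144 kJ
ΔH = Σ(broken) − Σ(formed) = 5882 − 8144 = −2262 kJ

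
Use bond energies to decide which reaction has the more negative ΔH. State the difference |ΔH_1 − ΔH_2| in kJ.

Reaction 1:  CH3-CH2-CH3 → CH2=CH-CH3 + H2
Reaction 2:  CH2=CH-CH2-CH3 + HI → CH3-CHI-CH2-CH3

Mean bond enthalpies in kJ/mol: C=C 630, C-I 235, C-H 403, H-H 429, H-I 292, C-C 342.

Reaction 1:
  Bonds broken (reactants):
    C-C: 2 × 342 = 684
    C-H: 8 × 403 = 3224
    Σ(broken) = 3908 kJ
  Bonds formed (products):
    C-C: 1 × 342 = 342
    C-H: 6 × 403 = 2418
    C=C: 1 × 630 = 630
    H-H: 1 × 429 = 429
    Σ(formed) = 3819 kJ
  ΔH_1 = 3908 − 3819 = +89 kJ
Reaction 2:
  Bonds broken (reactants):
    C-C: 2 × 342 = 684
    C-H: 8 × 403 = 3224
    C=C: 1 × 630 = 630
    H-I: 1 × 292 = 292
    Σ(broken) = 4830 kJ
  Bonds formed (products):
    C-C: 3 × 342 = 1026
    C-H: 9 × 403 = 3627
    C-I: 1 × 235 = 235
    Σ(formed) = 4888 kJ
  ΔH_2 = 4830 − 4888 = −58 kJ
ΔH_1 − ΔH_2 = +147 kJ, so reaction 2 has the more negative ΔH; |ΔH_1 − ΔH_2| = 147 kJ.

Reaction 2, by 147 kJ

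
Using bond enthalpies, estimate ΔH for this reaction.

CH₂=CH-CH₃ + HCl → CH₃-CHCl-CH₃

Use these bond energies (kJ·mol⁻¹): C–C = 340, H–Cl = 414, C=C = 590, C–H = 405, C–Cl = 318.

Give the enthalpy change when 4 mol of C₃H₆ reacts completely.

Bonds broken (reactants):
  C–C: 1 × 340 = 340
  C–H: 6 × 405 = 2430
  C=C: 1 × 590 = 590
  H–Cl: 1 × 414 = 414
  Σ(broken) = 3774 kJ
Bonds formed (products):
  C–C: 2 × 340 = 680
  C–Cl: 1 × 318 = 318
  C–H: 7 × 405 = 2835
  Σ(formed) = 3833 kJ
ΔH = Σ(broken) − Σ(formed) = 3774 − 3833 = −59 kJ
For 4× the reaction as written: 4 × (−59) = −236 kJ

ΔH = −236 kJ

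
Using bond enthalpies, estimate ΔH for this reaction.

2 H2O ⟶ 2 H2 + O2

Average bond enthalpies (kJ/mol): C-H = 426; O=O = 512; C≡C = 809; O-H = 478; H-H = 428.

ΔH ≈ +544 kJ

Bonds broken (reactants):
  O-H: 4 × 478 = 1912
  Σ(broken) = 1912 kJ
Bonds formed (products):
  H-H: 2 × 428 = 856
  O=O: 1 × 512 = 512
  Σ(formed) = 1368 kJ
ΔH = Σ(broken) − Σ(formed) = 1912 − 1368 = +544 kJ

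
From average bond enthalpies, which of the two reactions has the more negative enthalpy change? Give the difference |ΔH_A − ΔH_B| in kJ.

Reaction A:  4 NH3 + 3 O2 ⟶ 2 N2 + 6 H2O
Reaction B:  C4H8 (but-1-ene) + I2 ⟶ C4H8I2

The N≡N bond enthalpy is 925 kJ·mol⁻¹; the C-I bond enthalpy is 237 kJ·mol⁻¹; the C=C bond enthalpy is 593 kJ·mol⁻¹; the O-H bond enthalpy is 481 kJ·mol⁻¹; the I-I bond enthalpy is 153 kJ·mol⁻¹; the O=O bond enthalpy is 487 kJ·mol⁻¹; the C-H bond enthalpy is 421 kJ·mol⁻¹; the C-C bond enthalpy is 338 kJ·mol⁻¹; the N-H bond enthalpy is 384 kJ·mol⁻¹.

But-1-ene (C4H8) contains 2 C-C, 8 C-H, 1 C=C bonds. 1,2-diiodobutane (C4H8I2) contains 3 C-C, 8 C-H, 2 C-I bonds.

Reaction A, by 1487 kJ

Reaction A:
  Bonds broken (reactants):
    N-H: 12 × 384 = 4608
    O=O: 3 × 487 = 1461
    Σ(broken) = 6069 kJ
  Bonds formed (products):
    N≡N: 2 × 925 = 1850
    O-H: 12 × 481 = 5772
    Σ(formed) = 7622 kJ
  ΔH_A = 6069 − 7622 = −1553 kJ
Reaction B:
  Bonds broken (reactants):
    C-C: 2 × 338 = 676
    C-H: 8 × 421 = 3368
    C=C: 1 × 593 = 593
    I-I: 1 × 153 = 153
    Σ(broken) = 4790 kJ
  Bonds formed (products):
    C-C: 3 × 338 = 1014
    C-H: 8 × 421 = 3368
    C-I: 2 × 237 = 474
    Σ(formed) = 4856 kJ
  ΔH_B = 4790 − 4856 = −66 kJ
ΔH_A − ΔH_B = −1487 kJ, so reaction A has the more negative ΔH; |ΔH_A − ΔH_B| = 1487 kJ.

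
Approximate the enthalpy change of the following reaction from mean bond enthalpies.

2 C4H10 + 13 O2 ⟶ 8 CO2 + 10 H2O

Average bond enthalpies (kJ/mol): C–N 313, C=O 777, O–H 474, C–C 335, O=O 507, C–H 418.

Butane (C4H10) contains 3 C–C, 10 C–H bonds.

Bonds broken (reactants):
  C–C: 6 × 335 = 2010
  C–H: 20 × 418 = 8360
  O=O: 13 × 507 = 6591
  Σ(broken) = 16961 kJ
Bonds formed (products):
  C=O: 16 × 777 = 12432
  O–H: 20 × 474 = 9480
  Σ(formed) = 21912 kJ
ΔH = Σ(broken) − Σ(formed) = 16961 − 21912 = −4951 kJ

ΔH ≈ −4951 kJ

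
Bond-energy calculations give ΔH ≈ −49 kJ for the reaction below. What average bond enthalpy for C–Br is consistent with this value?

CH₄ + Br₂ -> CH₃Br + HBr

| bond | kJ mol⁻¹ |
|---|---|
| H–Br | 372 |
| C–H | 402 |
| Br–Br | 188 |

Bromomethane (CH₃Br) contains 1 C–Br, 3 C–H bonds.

D(C–Br) ≈ 267 kJ/mol

Let D be the C–Br bond energy.
Σ(broken) = 1×188 + 4×402 = 1796
Σ(formed) = 1×D + 3×402 + 1×372 = 1578 + D
ΔH = Σ(broken) − Σ(formed) = (1796) − (1578 + D) = +218 − D
Setting this equal to −49 kJ gives D = 267 kJ/mol.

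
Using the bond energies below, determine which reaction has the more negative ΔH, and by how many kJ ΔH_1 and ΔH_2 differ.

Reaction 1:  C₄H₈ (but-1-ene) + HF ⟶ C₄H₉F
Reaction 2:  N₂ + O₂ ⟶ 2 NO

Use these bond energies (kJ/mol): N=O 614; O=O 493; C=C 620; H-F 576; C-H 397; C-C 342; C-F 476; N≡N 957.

Reaction 1, by 241 kJ

Reaction 1:
  Bonds broken (reactants):
    C-C: 2 × 342 = 684
    C-H: 8 × 397 = 3176
    C=C: 1 × 620 = 620
    H-F: 1 × 576 = 576
    Σ(broken) = 5056 kJ
  Bonds formed (products):
    C-C: 3 × 342 = 1026
    C-F: 1 × 476 = 476
    C-H: 9 × 397 = 3573
    Σ(formed) = 5075 kJ
  ΔH_1 = 5056 − 5075 = −19 kJ
Reaction 2:
  Bonds broken (reactants):
    N≡N: 1 × 957 = 957
    O=O: 1 × 493 = 493
    Σ(broken) = 1450 kJ
  Bonds formed (products):
    N=O: 2 × 614 = 1228
    Σ(formed) = 1228 kJ
  ΔH_2 = 1450 − 1228 = +222 kJ
ΔH_1 − ΔH_2 = −241 kJ, so reaction 1 has the more negative ΔH; |ΔH_1 − ΔH_2| = 241 kJ.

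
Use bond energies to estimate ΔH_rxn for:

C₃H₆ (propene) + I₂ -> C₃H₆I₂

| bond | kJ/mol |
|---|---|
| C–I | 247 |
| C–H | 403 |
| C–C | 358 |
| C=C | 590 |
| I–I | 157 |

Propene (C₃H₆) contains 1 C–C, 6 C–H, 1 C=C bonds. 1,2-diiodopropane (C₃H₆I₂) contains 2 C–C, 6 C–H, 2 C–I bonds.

ΔH ≈ −105 kJ

Bonds broken (reactants):
  C–C: 1 × 358 = 358
  C–H: 6 × 403 = 2418
  C=C: 1 × 590 = 590
  I–I: 1 × 157 = 157
  Σ(broken) = 3523 kJ
Bonds formed (products):
  C–C: 2 × 358 = 716
  C–H: 6 × 403 = 2418
  C–I: 2 × 247 = 494
  Σ(formed) = 3628 kJ
ΔH = Σ(broken) − Σ(formed) = 3523 − 3628 = −105 kJ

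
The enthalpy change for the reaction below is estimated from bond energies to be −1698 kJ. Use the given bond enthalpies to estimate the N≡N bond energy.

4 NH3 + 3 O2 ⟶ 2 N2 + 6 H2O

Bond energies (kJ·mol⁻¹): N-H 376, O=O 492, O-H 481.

Let D be the N≡N bond energy.
Σ(broken) = 12×376 + 3×492 = 5988
Σ(formed) = 2×D + 12×481 = 5772 + 2D
ΔH = Σ(broken) − Σ(formed) = (5988) − (5772 + 2D) = +216 − 2D
Setting this equal to −1698 kJ gives 2D = 1914, so D = 957 kJ/mol.

D(N≡N) ≈ 957 kJ/mol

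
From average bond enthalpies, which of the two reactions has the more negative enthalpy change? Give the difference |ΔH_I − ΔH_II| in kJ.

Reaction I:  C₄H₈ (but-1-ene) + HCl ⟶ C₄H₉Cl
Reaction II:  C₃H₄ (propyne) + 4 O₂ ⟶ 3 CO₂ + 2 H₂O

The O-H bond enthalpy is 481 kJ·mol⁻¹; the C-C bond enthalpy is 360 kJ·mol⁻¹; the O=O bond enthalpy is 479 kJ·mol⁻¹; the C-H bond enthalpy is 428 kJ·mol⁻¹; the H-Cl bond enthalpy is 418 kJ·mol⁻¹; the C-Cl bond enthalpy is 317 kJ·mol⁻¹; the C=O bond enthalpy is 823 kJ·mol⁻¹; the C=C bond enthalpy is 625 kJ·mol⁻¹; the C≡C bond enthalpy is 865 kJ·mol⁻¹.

Reaction II, by 1947 kJ

Reaction I:
  Bonds broken (reactants):
    C-C: 2 × 360 = 720
    C-H: 8 × 428 = 3424
    C=C: 1 × 625 = 625
    H-Cl: 1 × 418 = 418
    Σ(broken) = 5187 kJ
  Bonds formed (products):
    C-C: 3 × 360 = 1080
    C-Cl: 1 × 317 = 317
    C-H: 9 × 428 = 3852
    Σ(formed) = 5249 kJ
  ΔH_I = 5187 − 5249 = −62 kJ
Reaction II:
  Bonds broken (reactants):
    C≡C: 1 × 865 = 865
    C-C: 1 × 360 = 360
    C-H: 4 × 428 = 1712
    O=O: 4 × 479 = 1916
    Σ(broken) = 4853 kJ
  Bonds formed (products):
    C=O: 6 × 823 = 4938
    O-H: 4 × 481 = 1924
    Σ(formed) = 6862 kJ
  ΔH_II = 4853 − 6862 = −2009 kJ
ΔH_I − ΔH_II = +1947 kJ, so reaction II has the more negative ΔH; |ΔH_I − ΔH_II| = 1947 kJ.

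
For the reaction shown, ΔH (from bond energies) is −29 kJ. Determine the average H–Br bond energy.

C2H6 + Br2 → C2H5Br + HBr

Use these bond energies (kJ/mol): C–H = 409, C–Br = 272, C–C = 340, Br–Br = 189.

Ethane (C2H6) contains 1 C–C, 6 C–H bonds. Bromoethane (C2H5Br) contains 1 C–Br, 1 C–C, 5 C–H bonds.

Let D be the H–Br bond energy.
Σ(broken) = 1×189 + 1×340 + 6×409 = 2983
Σ(formed) = 1×272 + 1×340 + 5×409 + 1×D = 2657 + D
ΔH = Σ(broken) − Σ(formed) = (2983) − (2657 + D) = +326 − D
Setting this equal to −29 kJ gives D = 355 kJ/mol.

D(H–Br) ≈ 355 kJ/mol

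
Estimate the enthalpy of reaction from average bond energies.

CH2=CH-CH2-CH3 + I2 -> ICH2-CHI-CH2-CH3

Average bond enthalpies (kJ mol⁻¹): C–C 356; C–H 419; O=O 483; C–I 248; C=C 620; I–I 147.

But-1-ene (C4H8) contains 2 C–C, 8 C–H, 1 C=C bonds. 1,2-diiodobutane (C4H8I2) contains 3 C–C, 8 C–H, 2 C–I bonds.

ΔH ≈ −85 kJ

Bonds broken (reactants):
  C–C: 2 × 356 = 712
  C–H: 8 × 419 = 3352
  C=C: 1 × 620 = 620
  I–I: 1 × 147 = 147
  Σ(broken) = 4831 kJ
Bonds formed (products):
  C–C: 3 × 356 = 1068
  C–H: 8 × 419 = 3352
  C–I: 2 × 248 = 496
  Σ(formed) = 4916 kJ
ΔH = Σ(broken) − Σ(formed) = 4831 − 4916 = −85 kJ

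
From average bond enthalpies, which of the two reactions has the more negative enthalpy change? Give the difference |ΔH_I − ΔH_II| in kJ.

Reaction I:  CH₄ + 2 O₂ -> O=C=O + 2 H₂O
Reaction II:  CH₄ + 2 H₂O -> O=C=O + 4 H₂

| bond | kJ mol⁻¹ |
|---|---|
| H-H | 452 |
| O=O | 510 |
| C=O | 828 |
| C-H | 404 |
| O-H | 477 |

Reaction I, by 988 kJ

Reaction I:
  Bonds broken (reactants):
    C-H: 4 × 404 = 1616
    O=O: 2 × 510 = 1020
    Σ(broken) = 2636 kJ
  Bonds formed (products):
    C=O: 2 × 828 = 1656
    O-H: 4 × 477 = 1908
    Σ(formed) = 3564 kJ
  ΔH_I = 2636 − 3564 = −928 kJ
Reaction II:
  Bonds broken (reactants):
    C-H: 4 × 404 = 1616
    O-H: 4 × 477 = 1908
    Σ(broken) = 3524 kJ
  Bonds formed (products):
    C=O: 2 × 828 = 1656
    H-H: 4 × 452 = 1808
    Σ(formed) = 3464 kJ
  ΔH_II = 3524 − 3464 = +60 kJ
ΔH_I − ΔH_II = −988 kJ, so reaction I has the more negative ΔH; |ΔH_I − ΔH_II| = 988 kJ.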